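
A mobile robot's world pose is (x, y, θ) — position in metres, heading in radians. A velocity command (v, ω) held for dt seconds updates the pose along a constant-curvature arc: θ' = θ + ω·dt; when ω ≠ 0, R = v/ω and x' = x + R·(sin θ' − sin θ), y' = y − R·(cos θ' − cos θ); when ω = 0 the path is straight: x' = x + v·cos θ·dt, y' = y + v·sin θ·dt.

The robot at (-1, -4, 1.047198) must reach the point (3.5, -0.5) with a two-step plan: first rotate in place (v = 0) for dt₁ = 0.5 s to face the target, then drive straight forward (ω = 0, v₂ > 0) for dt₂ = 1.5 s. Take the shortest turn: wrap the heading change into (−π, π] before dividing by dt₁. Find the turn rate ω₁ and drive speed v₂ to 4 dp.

heading to target = atan2(-0.5−-4, 3.5−-1) = 0.6610
Δθ = wrap(0.6610 − 1.0472) = -0.3862; ω₁ = Δθ/dt₁ = -0.7723
distance = √((3.5−-1)² + (-0.5−-4)²) = 5.7009; v₂ = distance/dt₂ = 3.8006

ω₁ = -0.7723, v₂ = 3.8006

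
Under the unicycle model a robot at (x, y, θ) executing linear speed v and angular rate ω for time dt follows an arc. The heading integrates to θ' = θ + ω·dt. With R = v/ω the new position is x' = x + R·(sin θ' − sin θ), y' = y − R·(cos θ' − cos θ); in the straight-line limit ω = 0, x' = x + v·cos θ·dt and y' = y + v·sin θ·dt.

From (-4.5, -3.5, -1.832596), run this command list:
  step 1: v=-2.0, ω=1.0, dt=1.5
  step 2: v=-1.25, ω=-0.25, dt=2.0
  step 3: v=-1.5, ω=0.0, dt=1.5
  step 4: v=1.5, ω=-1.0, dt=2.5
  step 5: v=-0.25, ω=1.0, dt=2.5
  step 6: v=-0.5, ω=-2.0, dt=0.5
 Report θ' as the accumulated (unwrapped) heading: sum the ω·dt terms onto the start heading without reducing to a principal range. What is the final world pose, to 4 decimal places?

step 1: θ'=-0.3326 (R=-2.0000) → pose (-5.7789, -1.0920, -0.3326)
step 2: θ'=-0.8326 (R=5.0000) → pose (-7.8448, 0.2692, -0.8326)
step 3: θ'=-0.8326 (straight) → pose (-9.3589, 1.9335, -0.8326)
step 4: θ'=-3.3326 (R=-1.5000) → pose (-10.7532, -0.5486, -3.3326)
step 5: θ'=-0.8326 (R=-0.2500) → pose (-10.5208, -0.1349, -0.8326)
step 6: θ'=-1.8326 (R=0.2500) → pose (-10.5774, 0.0980, -1.8326)

(-10.5774, 0.0980, -1.8326)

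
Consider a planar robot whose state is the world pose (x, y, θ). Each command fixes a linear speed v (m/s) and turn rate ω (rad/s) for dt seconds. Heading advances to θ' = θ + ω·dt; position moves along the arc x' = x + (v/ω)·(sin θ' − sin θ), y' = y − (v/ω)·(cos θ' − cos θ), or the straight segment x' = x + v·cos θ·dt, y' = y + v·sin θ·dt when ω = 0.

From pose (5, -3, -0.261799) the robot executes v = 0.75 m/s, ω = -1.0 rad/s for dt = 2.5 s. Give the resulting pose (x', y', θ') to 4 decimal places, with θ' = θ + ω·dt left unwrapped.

(5.0839, -4.4210, -2.7618)

θ' = -0.2618 + -1.0·2.5 = -2.7618
R = v/ω = 0.75/-1.0 = -0.7500
x' = 5 + -0.7500·(sin -2.7618 − sin -0.2618) = 5.0839
y' = -3 − -0.7500·(cos -2.7618 − cos -0.2618) = -4.4210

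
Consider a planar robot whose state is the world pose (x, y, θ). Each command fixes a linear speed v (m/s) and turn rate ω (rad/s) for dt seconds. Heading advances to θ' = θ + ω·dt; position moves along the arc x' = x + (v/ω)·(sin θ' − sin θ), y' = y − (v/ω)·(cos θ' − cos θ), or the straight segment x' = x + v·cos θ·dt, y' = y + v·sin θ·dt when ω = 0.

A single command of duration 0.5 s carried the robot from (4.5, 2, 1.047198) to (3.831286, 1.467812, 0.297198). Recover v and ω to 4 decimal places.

v = -1.7500, ω = -1.5000

Δθ = 0.297198 − 1.047198 = -0.750000
ω = Δθ/dt = -0.750000/0.5 = -1.5000
R = Δx/(sin θ' − sin θ) = 1.1667
v = R·ω = 1.1667·-1.5000 = -1.7500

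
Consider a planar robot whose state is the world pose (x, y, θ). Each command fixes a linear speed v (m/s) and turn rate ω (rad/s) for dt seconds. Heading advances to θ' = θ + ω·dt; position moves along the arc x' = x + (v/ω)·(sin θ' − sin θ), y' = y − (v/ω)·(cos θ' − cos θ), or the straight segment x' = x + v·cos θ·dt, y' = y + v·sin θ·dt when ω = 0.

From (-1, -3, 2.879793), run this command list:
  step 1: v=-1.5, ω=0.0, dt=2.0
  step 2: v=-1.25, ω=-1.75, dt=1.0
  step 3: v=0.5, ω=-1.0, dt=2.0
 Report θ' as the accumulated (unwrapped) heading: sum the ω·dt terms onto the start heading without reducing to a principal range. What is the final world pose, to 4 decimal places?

(3.1932, -4.6624, -0.8702)

step 1: θ'=2.8798 (straight) → pose (1.8978, -3.7765, 2.8798)
step 2: θ'=1.1298 (R=0.7143) → pose (2.3589, -4.7713, 1.1298)
step 3: θ'=-0.8702 (R=-0.5000) → pose (3.1932, -4.6624, -0.8702)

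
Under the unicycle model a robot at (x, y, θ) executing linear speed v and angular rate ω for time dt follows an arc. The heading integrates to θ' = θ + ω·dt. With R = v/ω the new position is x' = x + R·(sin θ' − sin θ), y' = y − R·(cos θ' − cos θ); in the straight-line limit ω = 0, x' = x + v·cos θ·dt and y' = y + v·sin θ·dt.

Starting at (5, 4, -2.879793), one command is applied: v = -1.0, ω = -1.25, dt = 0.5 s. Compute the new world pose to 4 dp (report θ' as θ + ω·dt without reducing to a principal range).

(5.4913, 3.9751, -3.5048)

θ' = -2.8798 + -1.25·0.5 = -3.5048
R = v/ω = -1.0/-1.25 = 0.8000
x' = 5 + 0.8000·(sin -3.5048 − sin -2.8798) = 5.4913
y' = 4 − 0.8000·(cos -3.5048 − cos -2.8798) = 3.9751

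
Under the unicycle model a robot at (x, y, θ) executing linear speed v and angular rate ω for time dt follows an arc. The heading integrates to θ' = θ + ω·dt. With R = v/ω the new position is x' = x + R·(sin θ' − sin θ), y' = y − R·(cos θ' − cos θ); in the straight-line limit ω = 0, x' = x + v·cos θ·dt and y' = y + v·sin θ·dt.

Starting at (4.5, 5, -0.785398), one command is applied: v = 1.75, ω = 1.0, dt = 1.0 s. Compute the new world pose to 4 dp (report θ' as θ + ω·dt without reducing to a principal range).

(6.1101, 4.5276, 0.2146)

θ' = -0.7854 + 1.0·1.0 = 0.2146
R = v/ω = 1.75/1.0 = 1.7500
x' = 4.5 + 1.7500·(sin 0.2146 − sin -0.7854) = 6.1101
y' = 5 − 1.7500·(cos 0.2146 − cos -0.7854) = 4.5276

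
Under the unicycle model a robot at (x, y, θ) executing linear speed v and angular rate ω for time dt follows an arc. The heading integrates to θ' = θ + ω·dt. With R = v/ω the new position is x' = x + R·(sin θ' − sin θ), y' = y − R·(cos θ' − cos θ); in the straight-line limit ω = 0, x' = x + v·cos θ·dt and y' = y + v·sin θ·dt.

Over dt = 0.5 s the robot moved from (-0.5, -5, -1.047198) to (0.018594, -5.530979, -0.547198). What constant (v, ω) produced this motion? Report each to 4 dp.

v = 1.5000, ω = 1.0000

Δθ = -0.547198 − -1.047198 = 0.500000
ω = Δθ/dt = 0.500000/0.5 = 1.0000
R = −Δy/(cos θ' − cos θ) = 1.5000
v = R·ω = 1.5000·1.0000 = 1.5000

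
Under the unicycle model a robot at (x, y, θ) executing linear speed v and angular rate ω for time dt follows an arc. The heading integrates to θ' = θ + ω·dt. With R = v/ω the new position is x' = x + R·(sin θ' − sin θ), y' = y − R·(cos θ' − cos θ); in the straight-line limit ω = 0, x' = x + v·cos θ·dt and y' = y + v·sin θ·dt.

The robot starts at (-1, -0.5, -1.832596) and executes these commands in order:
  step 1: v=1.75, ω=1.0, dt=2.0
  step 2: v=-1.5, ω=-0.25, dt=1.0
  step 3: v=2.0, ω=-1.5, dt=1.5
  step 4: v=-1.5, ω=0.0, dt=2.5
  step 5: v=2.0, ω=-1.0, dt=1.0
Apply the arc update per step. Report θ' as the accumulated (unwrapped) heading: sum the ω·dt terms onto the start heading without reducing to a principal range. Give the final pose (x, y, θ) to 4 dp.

step 1: θ'=0.1674 (R=1.7500) → pose (0.9820, -2.6785, 0.1674)
step 2: θ'=-0.0826 (R=6.0000) → pose (-0.5128, -2.7419, -0.0826)
step 3: θ'=-2.3326 (R=-1.3333) → pose (0.3420, -4.9910, -2.3326)
step 4: θ'=-2.3326 (straight) → pose (2.9303, -2.2775, -2.3326)
step 5: θ'=-3.3326 (R=-2.0000) → pose (1.1035, -2.8607, -3.3326)

(1.1035, -2.8607, -3.3326)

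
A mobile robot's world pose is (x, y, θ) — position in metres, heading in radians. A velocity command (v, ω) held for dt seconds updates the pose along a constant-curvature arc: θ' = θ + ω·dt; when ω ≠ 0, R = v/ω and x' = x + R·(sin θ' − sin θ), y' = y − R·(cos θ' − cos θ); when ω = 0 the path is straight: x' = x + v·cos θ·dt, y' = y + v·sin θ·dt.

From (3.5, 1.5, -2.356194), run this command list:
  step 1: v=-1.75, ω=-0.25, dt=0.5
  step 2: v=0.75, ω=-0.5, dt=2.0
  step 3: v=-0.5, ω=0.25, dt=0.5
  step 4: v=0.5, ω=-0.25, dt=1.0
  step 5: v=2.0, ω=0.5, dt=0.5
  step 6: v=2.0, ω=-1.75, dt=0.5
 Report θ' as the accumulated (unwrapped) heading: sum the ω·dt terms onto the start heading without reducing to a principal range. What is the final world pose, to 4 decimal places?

step 1: θ'=-2.4812 (R=7.0000) → pose (4.1557, 2.0785, -2.4812)
step 2: θ'=-3.4812 (R=-1.5000) → pose (2.7359, 1.8488, -3.4812)
step 3: θ'=-3.3562 (R=-2.0000) → pose (2.9762, 1.7804, -3.3562)
step 4: θ'=-3.6062 (R=-2.0000) → pose (2.5060, 1.9466, -3.6062)
step 5: θ'=-3.3562 (R=4.0000) → pose (1.5656, 2.2788, -3.3562)
step 6: θ'=-4.2312 (R=-1.1429) → pose (0.7959, 2.8665, -4.2312)

(0.7959, 2.8665, -4.2312)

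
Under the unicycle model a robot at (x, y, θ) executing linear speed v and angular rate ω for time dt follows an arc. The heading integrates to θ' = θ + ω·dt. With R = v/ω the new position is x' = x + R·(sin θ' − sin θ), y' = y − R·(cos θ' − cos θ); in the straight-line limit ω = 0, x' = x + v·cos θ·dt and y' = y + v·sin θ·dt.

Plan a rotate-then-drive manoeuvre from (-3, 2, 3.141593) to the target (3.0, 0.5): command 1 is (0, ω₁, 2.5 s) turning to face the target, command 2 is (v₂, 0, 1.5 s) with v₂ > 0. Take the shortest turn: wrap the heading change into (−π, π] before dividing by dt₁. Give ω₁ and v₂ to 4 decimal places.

ω₁ = 1.1586, v₂ = 4.1231

heading to target = atan2(0.5−2, 3−-3) = -0.2450
Δθ = wrap(-0.2450 − 3.1416) = 2.8966; ω₁ = Δθ/dt₁ = 1.1586
distance = √((3−-3)² + (0.5−2)²) = 6.1847; v₂ = distance/dt₂ = 4.1231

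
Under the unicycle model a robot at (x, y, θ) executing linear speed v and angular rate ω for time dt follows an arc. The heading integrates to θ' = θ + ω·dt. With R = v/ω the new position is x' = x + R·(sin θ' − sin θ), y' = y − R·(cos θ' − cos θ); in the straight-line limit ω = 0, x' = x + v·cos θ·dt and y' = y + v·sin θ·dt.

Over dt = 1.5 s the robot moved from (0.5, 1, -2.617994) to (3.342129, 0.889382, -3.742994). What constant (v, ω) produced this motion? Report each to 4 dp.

Δθ = -3.742994 − -2.617994 = -1.125000
ω = Δθ/dt = -1.125000/1.5 = -0.7500
R = Δx/(sin θ' − sin θ) = 2.6667
v = R·ω = 2.6667·-0.7500 = -2.0000

v = -2.0000, ω = -0.7500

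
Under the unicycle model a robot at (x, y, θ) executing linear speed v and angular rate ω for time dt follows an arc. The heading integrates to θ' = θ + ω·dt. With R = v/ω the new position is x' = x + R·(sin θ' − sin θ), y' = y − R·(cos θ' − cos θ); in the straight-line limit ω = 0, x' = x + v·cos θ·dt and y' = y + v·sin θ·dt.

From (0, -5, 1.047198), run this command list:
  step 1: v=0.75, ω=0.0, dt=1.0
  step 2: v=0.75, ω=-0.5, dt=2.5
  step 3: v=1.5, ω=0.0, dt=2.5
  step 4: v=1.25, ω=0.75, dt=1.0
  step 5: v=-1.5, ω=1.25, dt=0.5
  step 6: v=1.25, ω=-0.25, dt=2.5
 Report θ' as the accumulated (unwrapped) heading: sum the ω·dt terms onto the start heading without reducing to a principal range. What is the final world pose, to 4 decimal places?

step 1: θ'=1.0472 (straight) → pose (0.3750, -4.3505, 1.0472)
step 2: θ'=-0.2028 (R=-1.5000) → pose (1.9762, -3.6312, -0.2028)
step 3: θ'=-0.2028 (straight) → pose (5.6493, -4.3865, -0.2028)
step 4: θ'=0.5472 (R=1.6667) → pose (6.8522, -4.1773, 0.5472)
step 5: θ'=1.1722 (R=-1.2000) → pose (6.3706, -4.7364, 1.1722)
step 6: θ'=0.5472 (R=-5.0000) → pose (8.3771, -2.4071, 0.5472)

(8.3771, -2.4071, 0.5472)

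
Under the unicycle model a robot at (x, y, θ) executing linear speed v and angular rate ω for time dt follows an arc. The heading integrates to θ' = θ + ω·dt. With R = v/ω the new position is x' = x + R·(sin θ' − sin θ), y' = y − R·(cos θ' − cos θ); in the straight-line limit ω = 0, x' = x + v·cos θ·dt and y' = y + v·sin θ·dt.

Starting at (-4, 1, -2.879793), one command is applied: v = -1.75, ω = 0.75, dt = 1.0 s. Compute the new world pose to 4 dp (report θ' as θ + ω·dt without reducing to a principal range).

θ' = -2.8798 + 0.75·1.0 = -2.1298
R = v/ω = -1.75/0.75 = -2.3333
x' = -4 + -2.3333·(sin -2.1298 − sin -2.8798) = -2.6257
y' = 1 − -2.3333·(cos -2.1298 − cos -2.8798) = 2.0164

(-2.6257, 2.0164, -2.1298)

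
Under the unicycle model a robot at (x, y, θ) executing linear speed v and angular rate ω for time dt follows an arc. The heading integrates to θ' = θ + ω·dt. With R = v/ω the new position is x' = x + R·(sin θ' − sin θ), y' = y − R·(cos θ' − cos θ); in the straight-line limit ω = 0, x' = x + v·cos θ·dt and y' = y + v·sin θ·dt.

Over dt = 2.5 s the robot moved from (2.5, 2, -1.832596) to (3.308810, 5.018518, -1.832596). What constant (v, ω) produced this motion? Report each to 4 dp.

v = -1.2500, ω = 0.0000

Δθ = -1.832596 − -1.832596 = 0.000000
ω = Δθ/dt = 0.000000/2.5 = 0.0000
ω = 0 → v = (Δx·cos θ + Δy·sin θ)/dt = -1.2500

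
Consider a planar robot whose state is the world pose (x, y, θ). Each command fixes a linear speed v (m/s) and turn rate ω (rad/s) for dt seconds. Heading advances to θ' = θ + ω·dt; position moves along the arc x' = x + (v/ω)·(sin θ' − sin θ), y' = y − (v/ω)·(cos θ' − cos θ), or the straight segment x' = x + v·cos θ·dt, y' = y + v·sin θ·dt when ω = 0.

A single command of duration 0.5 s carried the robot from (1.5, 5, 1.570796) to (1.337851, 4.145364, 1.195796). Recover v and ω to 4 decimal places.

Δθ = 1.195796 − 1.570796 = -0.375000
ω = Δθ/dt = -0.375000/0.5 = -0.7500
R = −Δy/(cos θ' − cos θ) = 2.3333
v = R·ω = 2.3333·-0.7500 = -1.7500

v = -1.7500, ω = -0.7500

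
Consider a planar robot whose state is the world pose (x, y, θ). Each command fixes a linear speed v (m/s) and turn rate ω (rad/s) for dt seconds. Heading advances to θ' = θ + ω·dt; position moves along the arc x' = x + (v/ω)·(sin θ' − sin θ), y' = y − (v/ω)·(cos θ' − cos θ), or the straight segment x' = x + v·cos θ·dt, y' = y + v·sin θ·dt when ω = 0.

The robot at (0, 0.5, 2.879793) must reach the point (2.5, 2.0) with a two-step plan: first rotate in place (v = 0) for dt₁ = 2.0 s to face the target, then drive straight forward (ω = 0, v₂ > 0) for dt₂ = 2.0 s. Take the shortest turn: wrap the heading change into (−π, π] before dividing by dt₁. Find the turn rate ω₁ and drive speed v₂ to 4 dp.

heading to target = atan2(2−0.5, 2.5−0) = 0.5404
Δθ = wrap(0.5404 − 2.8798) = -2.3394; ω₁ = Δθ/dt₁ = -1.1697
distance = √((2.5−0)² + (2−0.5)²) = 2.9155; v₂ = distance/dt₂ = 1.4577

ω₁ = -1.1697, v₂ = 1.4577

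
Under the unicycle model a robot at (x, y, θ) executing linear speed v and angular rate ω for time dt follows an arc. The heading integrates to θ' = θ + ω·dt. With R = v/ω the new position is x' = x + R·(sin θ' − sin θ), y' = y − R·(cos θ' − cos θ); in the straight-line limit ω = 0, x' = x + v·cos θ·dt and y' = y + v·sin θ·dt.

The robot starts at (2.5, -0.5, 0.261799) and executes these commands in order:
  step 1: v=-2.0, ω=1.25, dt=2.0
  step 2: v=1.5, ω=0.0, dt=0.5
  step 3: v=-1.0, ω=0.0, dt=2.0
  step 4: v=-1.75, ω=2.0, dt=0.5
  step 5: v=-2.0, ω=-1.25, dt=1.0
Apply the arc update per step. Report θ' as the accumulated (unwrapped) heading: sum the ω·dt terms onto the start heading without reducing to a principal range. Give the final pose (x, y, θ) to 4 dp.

(6.1871, -3.9032, 2.5118)

step 1: θ'=2.7618 (R=-1.6000) → pose (2.3209, -3.5315, 2.7618)
step 2: θ'=2.7618 (straight) → pose (1.6244, -3.2534, 2.7618)
step 3: θ'=2.7618 (straight) → pose (3.4819, -3.9949, 2.7618)
step 4: θ'=3.7618 (R=-0.8750) → pose (4.3148, -3.8943, 3.7618)
step 5: θ'=2.5118 (R=1.6000) → pose (6.1871, -3.9032, 2.5118)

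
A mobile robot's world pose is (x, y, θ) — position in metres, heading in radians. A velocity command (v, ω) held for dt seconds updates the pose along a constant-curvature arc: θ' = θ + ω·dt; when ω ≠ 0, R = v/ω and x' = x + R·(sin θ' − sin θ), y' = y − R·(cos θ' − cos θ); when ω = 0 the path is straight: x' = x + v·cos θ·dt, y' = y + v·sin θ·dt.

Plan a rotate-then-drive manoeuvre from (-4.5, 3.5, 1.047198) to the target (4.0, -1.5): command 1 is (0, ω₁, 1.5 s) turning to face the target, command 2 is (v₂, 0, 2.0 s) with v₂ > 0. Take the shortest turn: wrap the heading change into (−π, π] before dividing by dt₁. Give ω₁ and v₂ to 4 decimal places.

ω₁ = -1.0526, v₂ = 4.9308

heading to target = atan2(-1.5−3.5, 4−-4.5) = -0.5317
Δθ = wrap(-0.5317 − 1.0472) = -1.5789; ω₁ = Δθ/dt₁ = -1.0526
distance = √((4−-4.5)² + (-1.5−3.5)²) = 9.8615; v₂ = distance/dt₂ = 4.9308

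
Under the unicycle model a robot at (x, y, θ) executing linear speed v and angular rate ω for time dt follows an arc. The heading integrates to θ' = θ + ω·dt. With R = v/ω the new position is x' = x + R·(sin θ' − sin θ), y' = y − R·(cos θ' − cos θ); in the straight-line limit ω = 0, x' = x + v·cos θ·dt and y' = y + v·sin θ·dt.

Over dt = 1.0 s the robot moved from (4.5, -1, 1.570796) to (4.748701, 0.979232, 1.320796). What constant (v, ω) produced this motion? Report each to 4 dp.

Δθ = 1.320796 − 1.570796 = -0.250000
ω = Δθ/dt = -0.250000/1.0 = -0.2500
R = −Δy/(cos θ' − cos θ) = -8.0000
v = R·ω = -8.0000·-0.2500 = 2.0000

v = 2.0000, ω = -0.2500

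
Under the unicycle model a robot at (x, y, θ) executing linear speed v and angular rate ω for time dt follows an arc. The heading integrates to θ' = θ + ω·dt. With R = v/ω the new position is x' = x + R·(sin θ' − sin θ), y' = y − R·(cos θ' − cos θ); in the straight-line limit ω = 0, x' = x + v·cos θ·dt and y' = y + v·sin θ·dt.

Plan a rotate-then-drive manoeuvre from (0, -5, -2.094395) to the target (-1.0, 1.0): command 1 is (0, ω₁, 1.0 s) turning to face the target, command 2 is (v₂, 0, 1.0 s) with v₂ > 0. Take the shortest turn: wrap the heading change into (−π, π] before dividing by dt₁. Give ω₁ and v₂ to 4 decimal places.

heading to target = atan2(1−-5, -1−0) = 1.7359
Δθ = wrap(1.7359 − -2.0944) = -2.4528; ω₁ = Δθ/dt₁ = -2.4528
distance = √((-1−0)² + (1−-5)²) = 6.0828; v₂ = distance/dt₂ = 6.0828

ω₁ = -2.4528, v₂ = 6.0828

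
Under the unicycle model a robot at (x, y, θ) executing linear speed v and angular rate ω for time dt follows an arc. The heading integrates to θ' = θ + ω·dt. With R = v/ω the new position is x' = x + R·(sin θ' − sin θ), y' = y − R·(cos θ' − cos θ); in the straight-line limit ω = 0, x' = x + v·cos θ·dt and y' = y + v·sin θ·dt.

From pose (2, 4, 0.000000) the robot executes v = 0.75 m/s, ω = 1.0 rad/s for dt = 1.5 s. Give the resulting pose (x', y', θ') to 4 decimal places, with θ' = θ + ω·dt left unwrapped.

θ' = 0.0000 + 1.0·1.5 = 1.5000
R = v/ω = 0.75/1.0 = 0.7500
x' = 2 + 0.7500·(sin 1.5000 − sin 0.0000) = 2.7481
y' = 4 − 0.7500·(cos 1.5000 − cos 0.0000) = 4.6969

(2.7481, 4.6969, 1.5000)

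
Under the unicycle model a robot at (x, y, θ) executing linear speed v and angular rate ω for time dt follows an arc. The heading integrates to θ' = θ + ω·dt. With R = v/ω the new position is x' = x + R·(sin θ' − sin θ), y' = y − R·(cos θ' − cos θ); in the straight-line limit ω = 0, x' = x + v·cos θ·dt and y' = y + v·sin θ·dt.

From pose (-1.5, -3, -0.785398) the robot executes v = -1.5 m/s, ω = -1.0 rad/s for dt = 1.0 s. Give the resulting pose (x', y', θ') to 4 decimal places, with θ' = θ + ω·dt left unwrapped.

θ' = -0.7854 + -1.0·1.0 = -1.7854
R = v/ω = -1.5/-1.0 = 1.5000
x' = -1.5 + 1.5000·(sin -1.7854 − sin -0.7854) = -1.9049
y' = -3 − 1.5000·(cos -1.7854 − cos -0.7854) = -1.6199

(-1.9049, -1.6199, -1.7854)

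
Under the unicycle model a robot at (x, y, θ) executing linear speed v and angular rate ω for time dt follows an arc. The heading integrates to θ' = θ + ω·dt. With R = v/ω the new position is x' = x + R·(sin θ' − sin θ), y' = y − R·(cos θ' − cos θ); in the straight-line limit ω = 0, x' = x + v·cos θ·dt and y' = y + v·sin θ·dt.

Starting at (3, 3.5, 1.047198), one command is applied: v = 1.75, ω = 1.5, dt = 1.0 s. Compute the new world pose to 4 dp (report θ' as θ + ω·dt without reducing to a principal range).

θ' = 1.0472 + 1.5·1.0 = 2.5472
R = v/ω = 1.75/1.5 = 1.1667
x' = 3 + 1.1667·(sin 2.5472 − sin 1.0472) = 2.6430
y' = 3.5 − 1.1667·(cos 2.5472 − cos 1.0472) = 5.0499

(2.6430, 5.0499, 2.5472)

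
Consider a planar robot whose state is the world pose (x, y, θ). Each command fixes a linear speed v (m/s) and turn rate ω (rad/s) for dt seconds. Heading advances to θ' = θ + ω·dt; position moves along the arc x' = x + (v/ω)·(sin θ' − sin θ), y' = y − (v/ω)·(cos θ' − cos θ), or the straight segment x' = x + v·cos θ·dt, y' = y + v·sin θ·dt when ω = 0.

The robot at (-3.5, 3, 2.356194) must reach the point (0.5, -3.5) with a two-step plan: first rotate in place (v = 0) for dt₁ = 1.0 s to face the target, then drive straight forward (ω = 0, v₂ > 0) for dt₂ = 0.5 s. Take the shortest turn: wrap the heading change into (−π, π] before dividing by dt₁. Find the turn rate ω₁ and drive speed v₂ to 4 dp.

heading to target = atan2(-3.5−3, 0.5−-3.5) = -1.0191
Δθ = wrap(-1.0191 − 2.3562) = 2.9078; ω₁ = Δθ/dt₁ = 2.9078
distance = √((0.5−-3.5)² + (-3.5−3)²) = 7.6322; v₂ = distance/dt₂ = 15.2643

ω₁ = 2.9078, v₂ = 15.2643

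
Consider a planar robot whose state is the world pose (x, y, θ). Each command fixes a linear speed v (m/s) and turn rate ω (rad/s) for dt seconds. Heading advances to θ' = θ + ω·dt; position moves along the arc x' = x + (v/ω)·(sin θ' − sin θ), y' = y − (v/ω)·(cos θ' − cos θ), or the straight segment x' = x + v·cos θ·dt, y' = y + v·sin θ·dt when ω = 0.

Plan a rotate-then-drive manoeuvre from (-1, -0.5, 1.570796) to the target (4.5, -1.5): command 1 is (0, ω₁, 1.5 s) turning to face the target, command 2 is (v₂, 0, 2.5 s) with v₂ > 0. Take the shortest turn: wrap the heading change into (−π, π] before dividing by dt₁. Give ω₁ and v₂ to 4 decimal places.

ω₁ = -1.1671, v₂ = 2.2361

heading to target = atan2(-1.5−-0.5, 4.5−-1) = -0.1799
Δθ = wrap(-0.1799 − 1.5708) = -1.7506; ω₁ = Δθ/dt₁ = -1.1671
distance = √((4.5−-1)² + (-1.5−-0.5)²) = 5.5902; v₂ = distance/dt₂ = 2.2361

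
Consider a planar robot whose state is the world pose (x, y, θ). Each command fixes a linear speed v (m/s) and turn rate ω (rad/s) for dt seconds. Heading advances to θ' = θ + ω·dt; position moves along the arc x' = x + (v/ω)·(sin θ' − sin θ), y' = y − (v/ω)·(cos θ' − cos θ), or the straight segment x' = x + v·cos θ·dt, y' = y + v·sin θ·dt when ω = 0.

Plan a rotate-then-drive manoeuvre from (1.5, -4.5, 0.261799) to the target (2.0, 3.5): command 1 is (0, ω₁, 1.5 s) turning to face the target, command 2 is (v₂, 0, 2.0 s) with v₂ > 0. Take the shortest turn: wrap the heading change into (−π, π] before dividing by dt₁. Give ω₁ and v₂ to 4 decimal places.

heading to target = atan2(3.5−-4.5, 2−1.5) = 1.5084
Δθ = wrap(1.5084 − 0.2618) = 1.2466; ω₁ = Δθ/dt₁ = 0.8311
distance = √((2−1.5)² + (3.5−-4.5)²) = 8.0156; v₂ = distance/dt₂ = 4.0078

ω₁ = 0.8311, v₂ = 4.0078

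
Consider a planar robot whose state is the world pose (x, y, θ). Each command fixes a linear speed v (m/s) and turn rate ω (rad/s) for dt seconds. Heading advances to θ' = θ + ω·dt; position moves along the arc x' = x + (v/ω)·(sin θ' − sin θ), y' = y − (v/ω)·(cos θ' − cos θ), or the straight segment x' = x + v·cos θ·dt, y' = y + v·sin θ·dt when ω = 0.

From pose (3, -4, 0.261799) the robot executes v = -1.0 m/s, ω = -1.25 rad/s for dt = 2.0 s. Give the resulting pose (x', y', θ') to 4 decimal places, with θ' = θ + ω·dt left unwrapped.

(2.1646, -2.7321, -2.2382)

θ' = 0.2618 + -1.25·2.0 = -2.2382
R = v/ω = -1.0/-1.25 = 0.8000
x' = 3 + 0.8000·(sin -2.2382 − sin 0.2618) = 2.1646
y' = -4 − 0.8000·(cos -2.2382 − cos 0.2618) = -2.7321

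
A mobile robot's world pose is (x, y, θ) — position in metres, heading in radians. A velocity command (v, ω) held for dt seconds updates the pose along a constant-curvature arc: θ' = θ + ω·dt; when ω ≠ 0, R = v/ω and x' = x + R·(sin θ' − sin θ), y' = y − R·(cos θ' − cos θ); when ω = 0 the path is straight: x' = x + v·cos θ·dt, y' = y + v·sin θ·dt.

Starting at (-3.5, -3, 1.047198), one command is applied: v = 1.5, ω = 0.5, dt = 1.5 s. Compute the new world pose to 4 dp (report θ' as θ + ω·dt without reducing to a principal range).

(-3.1746, -0.8266, 1.7972)

θ' = 1.0472 + 0.5·1.5 = 1.7972
R = v/ω = 1.5/0.5 = 3.0000
x' = -3.5 + 3.0000·(sin 1.7972 − sin 1.0472) = -3.1746
y' = -3 − 3.0000·(cos 1.7972 − cos 1.0472) = -0.8266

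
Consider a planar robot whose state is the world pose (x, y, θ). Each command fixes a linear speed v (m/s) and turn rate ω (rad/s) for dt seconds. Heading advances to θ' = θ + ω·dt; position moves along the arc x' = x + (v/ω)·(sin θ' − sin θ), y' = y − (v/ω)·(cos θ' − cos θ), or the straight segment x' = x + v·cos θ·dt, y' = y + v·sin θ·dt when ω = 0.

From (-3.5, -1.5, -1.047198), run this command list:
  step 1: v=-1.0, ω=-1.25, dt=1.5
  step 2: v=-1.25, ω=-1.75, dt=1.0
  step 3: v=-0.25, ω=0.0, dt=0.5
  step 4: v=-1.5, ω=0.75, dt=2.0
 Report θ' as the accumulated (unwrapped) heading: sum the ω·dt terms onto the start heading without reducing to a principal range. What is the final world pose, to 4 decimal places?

(-0.1699, -3.0312, -3.1722)

step 1: θ'=-2.9222 (R=0.8000) → pose (-2.9813, -0.3192, -2.9222)
step 2: θ'=-4.6722 (R=0.7143) → pose (-2.1121, -0.9876, -4.6722)
step 3: θ'=-4.6722 (straight) → pose (-2.1071, -1.1125, -4.6722)
step 4: θ'=-3.1722 (R=-2.0000) → pose (-0.1699, -3.0312, -3.1722)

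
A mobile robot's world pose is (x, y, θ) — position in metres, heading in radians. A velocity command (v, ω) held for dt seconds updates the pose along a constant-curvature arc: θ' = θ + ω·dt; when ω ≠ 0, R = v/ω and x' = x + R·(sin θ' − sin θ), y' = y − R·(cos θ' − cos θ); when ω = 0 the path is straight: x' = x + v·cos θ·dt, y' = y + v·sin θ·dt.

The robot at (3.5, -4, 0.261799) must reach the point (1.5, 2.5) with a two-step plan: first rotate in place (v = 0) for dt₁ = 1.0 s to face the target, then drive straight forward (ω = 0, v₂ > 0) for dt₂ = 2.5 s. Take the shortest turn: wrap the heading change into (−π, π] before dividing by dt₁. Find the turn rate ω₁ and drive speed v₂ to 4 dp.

ω₁ = 1.6075, v₂ = 2.7203

heading to target = atan2(2.5−-4, 1.5−3.5) = 1.8693
Δθ = wrap(1.8693 − 0.2618) = 1.6075; ω₁ = Δθ/dt₁ = 1.6075
distance = √((1.5−3.5)² + (2.5−-4)²) = 6.8007; v₂ = distance/dt₂ = 2.7203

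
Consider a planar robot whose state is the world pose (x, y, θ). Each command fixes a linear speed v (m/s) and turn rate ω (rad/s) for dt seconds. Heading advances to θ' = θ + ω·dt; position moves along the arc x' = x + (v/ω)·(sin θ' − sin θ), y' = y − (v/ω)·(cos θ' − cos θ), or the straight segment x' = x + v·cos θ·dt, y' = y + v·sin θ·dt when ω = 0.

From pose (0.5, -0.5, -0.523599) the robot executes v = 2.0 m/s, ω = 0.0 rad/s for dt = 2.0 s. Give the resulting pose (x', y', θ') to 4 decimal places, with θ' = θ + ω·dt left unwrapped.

(3.9641, -2.5000, -0.5236)

θ' = -0.5236 + 0.0·2.0 = -0.5236
ω = 0 → straight: x' = 0.5 + 2.0·cos(-0.5236)·2.0 = 3.9641
y' = -0.5 + 2.0·sin(-0.5236)·2.0 = -2.5000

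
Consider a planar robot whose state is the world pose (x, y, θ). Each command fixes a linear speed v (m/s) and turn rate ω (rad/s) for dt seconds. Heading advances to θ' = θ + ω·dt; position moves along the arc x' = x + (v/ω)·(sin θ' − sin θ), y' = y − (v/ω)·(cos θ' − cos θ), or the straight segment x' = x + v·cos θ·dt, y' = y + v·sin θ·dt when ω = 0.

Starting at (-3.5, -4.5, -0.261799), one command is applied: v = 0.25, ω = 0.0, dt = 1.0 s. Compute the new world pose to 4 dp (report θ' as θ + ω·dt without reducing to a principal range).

(-3.2585, -4.5647, -0.2618)

θ' = -0.2618 + 0.0·1.0 = -0.2618
ω = 0 → straight: x' = -3.5 + 0.25·cos(-0.2618)·1.0 = -3.2585
y' = -4.5 + 0.25·sin(-0.2618)·1.0 = -4.5647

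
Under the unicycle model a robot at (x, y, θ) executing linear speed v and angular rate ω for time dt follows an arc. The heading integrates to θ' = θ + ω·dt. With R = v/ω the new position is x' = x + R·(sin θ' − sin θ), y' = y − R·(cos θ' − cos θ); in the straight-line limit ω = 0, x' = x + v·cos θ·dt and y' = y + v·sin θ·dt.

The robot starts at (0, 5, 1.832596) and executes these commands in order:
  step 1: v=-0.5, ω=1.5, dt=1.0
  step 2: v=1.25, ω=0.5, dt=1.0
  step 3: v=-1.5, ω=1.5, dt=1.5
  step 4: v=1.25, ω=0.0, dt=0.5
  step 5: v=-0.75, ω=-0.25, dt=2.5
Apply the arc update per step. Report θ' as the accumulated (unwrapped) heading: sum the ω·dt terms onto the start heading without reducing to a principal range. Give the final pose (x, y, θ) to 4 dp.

step 1: θ'=3.3326 (R=-0.3333) → pose (0.3853, 4.7590, 3.3326)
step 2: θ'=3.8326 (R=2.5000) → pose (-0.7334, 4.2310, 3.8326)
step 3: θ'=6.0826 (R=-1.0000) → pose (-1.1715, 5.9815, 6.0826)
step 4: θ'=6.0826 (straight) → pose (-0.5590, 5.8570, 6.0826)
step 5: θ'=5.4576 (R=3.0000) → pose (-2.1661, 6.7625, 5.4576)

(-2.1661, 6.7625, 5.4576)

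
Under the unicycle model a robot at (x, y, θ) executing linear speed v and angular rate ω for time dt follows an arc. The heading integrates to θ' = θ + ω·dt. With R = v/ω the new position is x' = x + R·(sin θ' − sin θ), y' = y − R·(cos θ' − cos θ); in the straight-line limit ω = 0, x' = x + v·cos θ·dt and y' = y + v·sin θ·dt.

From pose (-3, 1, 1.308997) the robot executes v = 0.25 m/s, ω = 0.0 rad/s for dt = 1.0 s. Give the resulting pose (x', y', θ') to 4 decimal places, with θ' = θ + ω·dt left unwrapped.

θ' = 1.3090 + 0.0·1.0 = 1.3090
ω = 0 → straight: x' = -3 + 0.25·cos(1.3090)·1.0 = -2.9353
y' = 1 + 0.25·sin(1.3090)·1.0 = 1.2415

(-2.9353, 1.2415, 1.3090)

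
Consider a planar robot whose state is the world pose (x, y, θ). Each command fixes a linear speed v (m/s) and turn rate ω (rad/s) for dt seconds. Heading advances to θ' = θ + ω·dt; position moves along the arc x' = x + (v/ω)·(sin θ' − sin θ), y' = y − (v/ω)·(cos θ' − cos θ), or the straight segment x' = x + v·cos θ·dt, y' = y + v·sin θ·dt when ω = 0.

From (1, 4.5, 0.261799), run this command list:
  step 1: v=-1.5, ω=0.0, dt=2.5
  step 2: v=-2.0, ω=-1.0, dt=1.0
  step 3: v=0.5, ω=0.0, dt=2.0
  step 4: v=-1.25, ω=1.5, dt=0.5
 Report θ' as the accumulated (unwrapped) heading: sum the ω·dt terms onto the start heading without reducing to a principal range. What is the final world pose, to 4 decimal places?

(-4.3167, 3.5258, 0.0118)

step 1: θ'=0.2618 (straight) → pose (-2.6222, 3.5294, 0.2618)
step 2: θ'=-0.7382 (R=2.0000) → pose (-4.4858, 3.9819, -0.7382)
step 3: θ'=-0.7382 (straight) → pose (-3.7461, 3.3090, -0.7382)
step 4: θ'=0.0118 (R=-0.8333) → pose (-4.3167, 3.5258, 0.0118)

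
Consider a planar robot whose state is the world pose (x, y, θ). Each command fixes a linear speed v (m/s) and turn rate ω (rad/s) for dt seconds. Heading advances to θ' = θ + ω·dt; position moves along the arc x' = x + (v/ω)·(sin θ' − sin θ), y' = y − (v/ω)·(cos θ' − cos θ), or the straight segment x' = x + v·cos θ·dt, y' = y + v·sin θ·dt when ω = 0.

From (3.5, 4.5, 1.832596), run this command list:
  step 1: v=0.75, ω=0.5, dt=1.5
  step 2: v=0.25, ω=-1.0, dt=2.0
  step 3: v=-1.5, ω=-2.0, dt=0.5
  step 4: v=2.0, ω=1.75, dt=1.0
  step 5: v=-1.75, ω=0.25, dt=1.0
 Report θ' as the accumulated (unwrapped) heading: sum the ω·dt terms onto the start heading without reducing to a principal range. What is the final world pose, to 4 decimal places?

step 1: θ'=2.5826 (R=1.5000) → pose (2.8466, 5.3835, 2.5826)
step 2: θ'=0.5826 (R=-0.2500) → pose (2.8417, 5.8042, 0.5826)
step 3: θ'=-0.4174 (R=0.7500) → pose (2.1250, 5.7448, -0.4174)
step 4: θ'=1.3326 (R=1.1429) → pose (3.6989, 6.5199, 1.3326)
step 5: θ'=1.5826 (R=-7.0000) → pose (3.5017, 4.7856, 1.5826)

(3.5017, 4.7856, 1.5826)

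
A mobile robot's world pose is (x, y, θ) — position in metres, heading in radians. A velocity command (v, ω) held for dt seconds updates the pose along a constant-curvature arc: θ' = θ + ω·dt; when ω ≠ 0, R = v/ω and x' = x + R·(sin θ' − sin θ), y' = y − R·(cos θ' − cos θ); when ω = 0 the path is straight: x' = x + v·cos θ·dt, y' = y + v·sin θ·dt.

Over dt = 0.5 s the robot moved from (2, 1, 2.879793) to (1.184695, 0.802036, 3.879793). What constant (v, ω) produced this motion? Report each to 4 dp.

Δθ = 3.879793 − 2.879793 = 1.000000
ω = Δθ/dt = 1.000000/0.5 = 2.0000
R = Δx/(sin θ' − sin θ) = 0.8750
v = R·ω = 0.8750·2.0000 = 1.7500

v = 1.7500, ω = 2.0000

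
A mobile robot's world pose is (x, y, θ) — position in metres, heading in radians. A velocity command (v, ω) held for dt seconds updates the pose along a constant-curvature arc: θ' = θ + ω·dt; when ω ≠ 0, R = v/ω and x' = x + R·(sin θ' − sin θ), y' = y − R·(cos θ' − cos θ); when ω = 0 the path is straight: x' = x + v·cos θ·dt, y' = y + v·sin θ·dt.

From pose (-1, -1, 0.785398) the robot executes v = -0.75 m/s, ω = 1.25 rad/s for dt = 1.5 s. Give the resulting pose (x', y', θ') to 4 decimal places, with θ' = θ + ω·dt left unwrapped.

(-0.8534, -1.9561, 2.6604)

θ' = 0.7854 + 1.25·1.5 = 2.6604
R = v/ω = -0.75/1.25 = -0.6000
x' = -1 + -0.6000·(sin 2.6604 − sin 0.7854) = -0.8534
y' = -1 − -0.6000·(cos 2.6604 − cos 0.7854) = -1.9561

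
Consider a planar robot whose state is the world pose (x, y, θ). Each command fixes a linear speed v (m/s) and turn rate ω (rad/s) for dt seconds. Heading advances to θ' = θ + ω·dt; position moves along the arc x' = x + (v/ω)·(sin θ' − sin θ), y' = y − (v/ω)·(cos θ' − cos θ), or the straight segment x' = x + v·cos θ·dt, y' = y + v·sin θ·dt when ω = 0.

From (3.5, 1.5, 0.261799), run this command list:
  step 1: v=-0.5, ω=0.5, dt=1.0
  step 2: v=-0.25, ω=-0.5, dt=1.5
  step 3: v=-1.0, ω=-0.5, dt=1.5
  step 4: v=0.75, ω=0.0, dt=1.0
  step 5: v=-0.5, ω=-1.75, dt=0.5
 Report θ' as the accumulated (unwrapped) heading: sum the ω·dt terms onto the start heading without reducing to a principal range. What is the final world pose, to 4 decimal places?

(1.8214, 1.3587, -1.6132)

step 1: θ'=0.7618 (R=-1.0000) → pose (3.0686, 1.2577, 0.7618)
step 2: θ'=0.0118 (R=0.5000) → pose (2.7294, 1.1195, 0.0118)
step 3: θ'=-0.7382 (R=2.0000) → pose (1.3599, 1.6400, -0.7382)
step 4: θ'=-0.7382 (straight) → pose (1.9146, 1.1353, -0.7382)
step 5: θ'=-1.6132 (R=0.2857) → pose (1.8214, 1.3587, -1.6132)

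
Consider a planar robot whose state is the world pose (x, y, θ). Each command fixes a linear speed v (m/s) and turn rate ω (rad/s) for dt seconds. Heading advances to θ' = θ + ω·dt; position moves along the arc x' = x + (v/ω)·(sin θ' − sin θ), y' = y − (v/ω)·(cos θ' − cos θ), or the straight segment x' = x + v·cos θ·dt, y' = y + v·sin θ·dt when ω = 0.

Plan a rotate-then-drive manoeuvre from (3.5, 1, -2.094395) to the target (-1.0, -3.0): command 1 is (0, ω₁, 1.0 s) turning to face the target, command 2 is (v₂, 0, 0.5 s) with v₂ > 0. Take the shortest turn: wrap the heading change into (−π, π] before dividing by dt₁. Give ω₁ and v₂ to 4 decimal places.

ω₁ = -0.3206, v₂ = 12.0416

heading to target = atan2(-3−1, -1−3.5) = -2.4150
Δθ = wrap(-2.4150 − -2.0944) = -0.3206; ω₁ = Δθ/dt₁ = -0.3206
distance = √((-1−3.5)² + (-3−1)²) = 6.0208; v₂ = distance/dt₂ = 12.0416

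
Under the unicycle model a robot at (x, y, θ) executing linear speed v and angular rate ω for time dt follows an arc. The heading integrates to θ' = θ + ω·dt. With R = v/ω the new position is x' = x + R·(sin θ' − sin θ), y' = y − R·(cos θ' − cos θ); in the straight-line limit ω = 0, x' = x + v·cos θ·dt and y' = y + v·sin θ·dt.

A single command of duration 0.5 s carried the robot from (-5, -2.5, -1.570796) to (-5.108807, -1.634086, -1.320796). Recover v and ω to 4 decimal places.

v = -1.7500, ω = 0.5000

Δθ = -1.320796 − -1.570796 = 0.250000
ω = Δθ/dt = 0.250000/0.5 = 0.5000
R = −Δy/(cos θ' − cos θ) = -3.5000
v = R·ω = -3.5000·0.5000 = -1.7500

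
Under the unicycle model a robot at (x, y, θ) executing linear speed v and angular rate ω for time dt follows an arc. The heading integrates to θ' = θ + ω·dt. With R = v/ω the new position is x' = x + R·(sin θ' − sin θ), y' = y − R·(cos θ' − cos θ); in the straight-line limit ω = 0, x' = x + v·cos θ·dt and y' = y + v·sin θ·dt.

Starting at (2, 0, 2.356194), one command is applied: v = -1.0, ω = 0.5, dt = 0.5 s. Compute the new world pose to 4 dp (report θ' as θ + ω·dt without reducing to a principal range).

(2.3938, -0.3059, 2.6062)

θ' = 2.3562 + 0.5·0.5 = 2.6062
R = v/ω = -1.0/0.5 = -2.0000
x' = 2 + -2.0000·(sin 2.6062 − sin 2.3562) = 2.3938
y' = 0 − -2.0000·(cos 2.6062 − cos 2.3562) = -0.3059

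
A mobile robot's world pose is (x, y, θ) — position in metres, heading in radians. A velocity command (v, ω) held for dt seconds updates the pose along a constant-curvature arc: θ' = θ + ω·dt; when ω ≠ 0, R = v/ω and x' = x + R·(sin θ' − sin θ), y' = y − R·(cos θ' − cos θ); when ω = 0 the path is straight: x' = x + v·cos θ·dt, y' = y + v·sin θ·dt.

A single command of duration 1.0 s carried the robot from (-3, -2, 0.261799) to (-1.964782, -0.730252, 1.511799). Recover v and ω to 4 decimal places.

v = 1.7500, ω = 1.2500

Δθ = 1.511799 − 0.261799 = 1.250000
ω = Δθ/dt = 1.250000/1.0 = 1.2500
R = −Δy/(cos θ' − cos θ) = 1.4000
v = R·ω = 1.4000·1.2500 = 1.7500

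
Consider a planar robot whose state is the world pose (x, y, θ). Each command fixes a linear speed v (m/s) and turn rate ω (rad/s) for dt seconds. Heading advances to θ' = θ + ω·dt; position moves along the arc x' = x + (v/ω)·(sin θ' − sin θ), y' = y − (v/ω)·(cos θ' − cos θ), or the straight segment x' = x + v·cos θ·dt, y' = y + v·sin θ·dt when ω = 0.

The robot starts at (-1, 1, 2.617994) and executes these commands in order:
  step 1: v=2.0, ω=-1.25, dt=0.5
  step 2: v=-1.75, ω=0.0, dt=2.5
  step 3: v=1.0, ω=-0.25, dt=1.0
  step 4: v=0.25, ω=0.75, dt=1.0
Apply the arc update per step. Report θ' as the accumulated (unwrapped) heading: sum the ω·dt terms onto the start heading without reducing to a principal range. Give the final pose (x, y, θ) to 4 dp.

step 1: θ'=1.9930 (R=-1.6000) → pose (-1.6595, 1.7300, 1.9930)
step 2: θ'=1.9930 (straight) → pose (0.1332, -2.2608, 1.9930)
step 3: θ'=1.7430 (R=-4.0000) → pose (-0.1589, -1.3071, 1.7430)
step 4: θ'=2.4930 (R=0.3333) → pose (-0.2859, -1.0986, 2.4930)

(-0.2859, -1.0986, 2.4930)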